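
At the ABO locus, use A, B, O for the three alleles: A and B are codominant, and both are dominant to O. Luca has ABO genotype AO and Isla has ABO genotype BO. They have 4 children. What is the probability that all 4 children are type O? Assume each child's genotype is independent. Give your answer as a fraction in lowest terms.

ABO cross AO × BO → 1/4 O, 1/4 A, 1/4 B, 1/4 AB.
So P(type O) = 1/4 per child.
All 4 independent: (1/4)^4 = 1/256.

1/256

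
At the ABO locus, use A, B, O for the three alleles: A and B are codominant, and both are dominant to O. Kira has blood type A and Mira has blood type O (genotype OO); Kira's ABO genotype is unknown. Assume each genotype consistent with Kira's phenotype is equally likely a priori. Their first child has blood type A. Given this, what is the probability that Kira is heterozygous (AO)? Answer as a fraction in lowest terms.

Possible genotypes: Kira ∈ {AA, AO}; Mira ∈ {OO}.
Weight each parental genotype pair by prior × P(type-A child):
  AA × OO: posterior weight 2/3.
  AO × OO: posterior weight 1/3.
Sum the posterior weight over pairs where Kira is AO: 1/3.

1/3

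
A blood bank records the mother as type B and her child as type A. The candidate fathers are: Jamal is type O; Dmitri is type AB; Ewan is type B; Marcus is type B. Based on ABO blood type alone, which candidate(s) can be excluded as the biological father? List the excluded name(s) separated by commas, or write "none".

Jamal, Ewan, Marcus

A candidate is excluded only if no genotype consistent with his phenotype could produce a type A child with a type B mother.
Jamal (type O): no genotype consistent with that phenotype can produce a type-A child with a type-B mother.
Ewan (type B): no genotype consistent with that phenotype can produce a type-A child with a type-B mother.
Marcus (type B): no genotype consistent with that phenotype can produce a type-A child with a type-B mother.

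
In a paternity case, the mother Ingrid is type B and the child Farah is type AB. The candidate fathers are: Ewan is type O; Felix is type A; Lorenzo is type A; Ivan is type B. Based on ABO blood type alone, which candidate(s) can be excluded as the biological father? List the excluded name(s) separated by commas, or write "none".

A candidate is excluded only if no genotype consistent with his phenotype could produce a type AB child with a type B mother.
Ewan (type O): no genotype consistent with that phenotype can produce a type-AB child with a type-B mother.
Ivan (type B): no genotype consistent with that phenotype can produce a type-AB child with a type-B mother.

Ewan, Ivan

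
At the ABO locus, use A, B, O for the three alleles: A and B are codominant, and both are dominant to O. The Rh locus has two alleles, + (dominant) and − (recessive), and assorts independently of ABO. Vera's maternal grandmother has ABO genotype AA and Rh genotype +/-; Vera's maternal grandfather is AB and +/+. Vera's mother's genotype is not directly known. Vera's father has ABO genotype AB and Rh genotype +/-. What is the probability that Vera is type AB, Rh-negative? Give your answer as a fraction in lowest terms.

1/16

Vera's mother's ABO genotype from AA × AB: 1/2 AA, 1/2 AB.
Crossing each possibility with the father AB and summing P(type AB): 1/2·1/2 + 1/2·1/2 = 1/2.
Similarly for Rh via the mother's Rh distribution: P(Rh-) = 1/8.
Independent loci: 1/2 × 1/8 = 1/16.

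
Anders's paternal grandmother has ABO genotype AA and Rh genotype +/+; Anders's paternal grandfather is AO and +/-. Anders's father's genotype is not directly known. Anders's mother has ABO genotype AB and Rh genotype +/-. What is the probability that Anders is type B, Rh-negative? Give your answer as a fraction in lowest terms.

Anders's father's ABO genotype from AA × AO: 1/2 AA, 1/2 AO.
Crossing each possibility with the mother AB and summing P(type B): 1/2·0 + 1/2·1/4 = 1/8.
Similarly for Rh via the father's Rh distribution: P(Rh-) = 1/8.
Independent loci: 1/8 × 1/8 = 1/64.

1/64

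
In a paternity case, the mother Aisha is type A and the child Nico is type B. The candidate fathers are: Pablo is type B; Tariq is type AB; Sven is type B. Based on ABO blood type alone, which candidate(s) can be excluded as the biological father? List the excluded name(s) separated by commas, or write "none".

A candidate is excluded only if no genotype consistent with his phenotype could produce a type B child with a type A mother.
Every candidate has at least one consistent genotype combination, so none can be excluded.

none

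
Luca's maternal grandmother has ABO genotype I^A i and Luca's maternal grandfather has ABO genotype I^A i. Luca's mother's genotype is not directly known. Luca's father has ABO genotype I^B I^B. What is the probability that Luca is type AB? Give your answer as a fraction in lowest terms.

1/2

Luca's mother's ABO genotype from I^A i × I^A i: 1/4 I^A I^A, 1/2 I^A i, 1/4 i i.
Crossing each possibility with the father I^B I^B and summing P(type AB): 1/4·1 + 1/2·1/2 + 1/4·0 = 1/2.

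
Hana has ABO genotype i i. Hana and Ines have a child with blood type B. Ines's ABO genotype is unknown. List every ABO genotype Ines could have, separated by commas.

I^A I^B, I^B I^B, I^B i

For each candidate genotype of Ines, check whether crossing it with i i can produce every observed child phenotype.
  I^A I^A → possible child types {A} ✗
  I^A I^B → possible child types {A, B} ✓
  I^A i → possible child types {O, A} ✗
  I^B I^B → possible child types {B} ✓
  I^B i → possible child types {O, B} ✓
  i i → possible child types {O} ✗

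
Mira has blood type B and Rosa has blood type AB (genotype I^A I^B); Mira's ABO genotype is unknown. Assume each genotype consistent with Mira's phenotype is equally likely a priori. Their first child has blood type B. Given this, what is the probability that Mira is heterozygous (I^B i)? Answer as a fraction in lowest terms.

1/2

Possible genotypes: Mira ∈ {I^B I^B, I^B i}; Rosa ∈ {I^A I^B}.
Weight each parental genotype pair by prior × P(type-B child):
  I^B I^B × I^A I^B: posterior weight 1/2.
  I^B i × I^A I^B: posterior weight 1/2.
Sum the posterior weight over pairs where Mira is I^B i: 1/2.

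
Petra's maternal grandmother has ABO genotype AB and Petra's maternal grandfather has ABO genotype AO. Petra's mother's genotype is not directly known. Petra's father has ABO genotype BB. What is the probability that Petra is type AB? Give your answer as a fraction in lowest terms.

1/2

Petra's mother's ABO genotype from AB × AO: 1/4 AA, 1/4 AB, 1/4 AO, 1/4 BO.
Crossing each possibility with the father BB and summing P(type AB): 1/4·1 + 1/4·1/2 + 1/4·1/2 + 1/4·0 = 1/2.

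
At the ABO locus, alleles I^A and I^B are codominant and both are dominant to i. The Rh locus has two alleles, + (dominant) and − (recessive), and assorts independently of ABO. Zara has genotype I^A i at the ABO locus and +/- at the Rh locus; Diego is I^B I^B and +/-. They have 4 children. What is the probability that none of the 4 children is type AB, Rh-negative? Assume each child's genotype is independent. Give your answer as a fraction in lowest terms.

2401/4096

ABO cross I^A i × I^B I^B → 1/2 B, 1/2 AB.
Rh cross +/- × +/- → 3/4 Rh+, 1/4 Rh-; so P(type AB, Rh-negative) = 1/2 × 1/4 = 1/8 per child.
P(not type AB, Rh-negative) = 7/8 for one child; (7/8)^4 = 2401/4096.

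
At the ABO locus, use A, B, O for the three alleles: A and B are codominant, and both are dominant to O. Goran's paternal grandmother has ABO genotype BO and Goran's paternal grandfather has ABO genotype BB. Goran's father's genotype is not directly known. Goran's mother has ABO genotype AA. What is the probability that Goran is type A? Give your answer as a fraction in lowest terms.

Goran's father's ABO genotype from BO × BB: 1/2 BB, 1/2 BO.
Crossing each possibility with the mother AA and summing P(type A): 1/2·0 + 1/2·1/2 = 1/4.

1/4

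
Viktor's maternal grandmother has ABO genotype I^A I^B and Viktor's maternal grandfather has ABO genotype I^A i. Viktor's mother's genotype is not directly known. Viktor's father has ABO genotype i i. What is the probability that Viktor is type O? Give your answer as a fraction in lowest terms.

1/4

Viktor's mother's ABO genotype from I^A I^B × I^A i: 1/4 I^A I^A, 1/4 I^A I^B, 1/4 I^A i, 1/4 I^B i.
Crossing each possibility with the father i i and summing P(type O): 1/4·0 + 1/4·0 + 1/4·1/2 + 1/4·1/2 = 1/4.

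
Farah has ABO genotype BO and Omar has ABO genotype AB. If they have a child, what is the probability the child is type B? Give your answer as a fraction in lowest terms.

ABO cross BO × AB → offspring phenotypes: 1/4 A, 1/2 B, 1/4 AB.
So P(type B) = 1/2.

1/2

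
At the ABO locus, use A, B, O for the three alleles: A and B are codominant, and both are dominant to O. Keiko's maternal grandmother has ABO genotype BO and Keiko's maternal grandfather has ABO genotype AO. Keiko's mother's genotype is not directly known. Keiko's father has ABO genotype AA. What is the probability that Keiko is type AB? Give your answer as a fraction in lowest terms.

Keiko's mother's ABO genotype from BO × AO: 1/4 AB, 1/4 AO, 1/4 BO, 1/4 OO.
Crossing each possibility with the father AA and summing P(type AB): 1/4·1/2 + 1/4·0 + 1/4·1/2 + 1/4·0 = 1/4.

1/4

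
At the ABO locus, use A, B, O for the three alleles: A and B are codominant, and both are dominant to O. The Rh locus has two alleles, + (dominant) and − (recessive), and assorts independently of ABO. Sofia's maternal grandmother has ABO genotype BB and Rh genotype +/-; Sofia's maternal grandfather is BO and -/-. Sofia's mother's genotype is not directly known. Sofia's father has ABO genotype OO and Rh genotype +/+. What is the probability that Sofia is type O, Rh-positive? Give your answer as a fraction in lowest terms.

Sofia's mother's ABO genotype from BB × BO: 1/2 BB, 1/2 BO.
Crossing each possibility with the father OO and summing P(type O): 1/2·0 + 1/2·1/2 = 1/4.
Similarly for Rh via the mother's Rh distribution: P(Rh+) = 1.
Independent loci: 1/4 × 1 = 1/4.

1/4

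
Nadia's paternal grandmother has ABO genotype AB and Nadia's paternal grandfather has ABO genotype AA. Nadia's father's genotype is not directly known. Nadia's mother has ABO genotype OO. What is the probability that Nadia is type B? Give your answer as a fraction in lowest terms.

1/4

Nadia's father's ABO genotype from AB × AA: 1/2 AA, 1/2 AB.
Crossing each possibility with the mother OO and summing P(type B): 1/2·0 + 1/2·1/2 = 1/4.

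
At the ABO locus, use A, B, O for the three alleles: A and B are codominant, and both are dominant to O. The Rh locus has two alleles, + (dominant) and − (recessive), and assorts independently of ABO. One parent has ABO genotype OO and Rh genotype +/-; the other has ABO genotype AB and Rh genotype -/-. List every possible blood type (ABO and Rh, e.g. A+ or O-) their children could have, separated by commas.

A+, A-, B+, B-

Gametes from OO × AB give offspring ABO genotypes AO, BO, i.e. phenotypes A, B.
Rh cross +/- × -/- → phenotypes Rh+, Rh-.
Combining independently: A+, A-, B+, B-.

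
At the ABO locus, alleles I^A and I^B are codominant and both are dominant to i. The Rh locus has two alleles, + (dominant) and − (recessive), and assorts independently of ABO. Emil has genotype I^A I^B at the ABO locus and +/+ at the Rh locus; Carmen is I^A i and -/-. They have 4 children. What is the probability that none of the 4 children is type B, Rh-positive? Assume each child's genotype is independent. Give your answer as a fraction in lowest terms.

ABO cross I^A I^B × I^A i → 1/2 A, 1/4 B, 1/4 AB.
Rh cross +/+ × -/- → 1 Rh+; so P(type B, Rh-positive) = 1/4 × 1 = 1/4 per child.
P(not type B, Rh-positive) = 3/4 for one child; (3/4)^4 = 81/256.

81/256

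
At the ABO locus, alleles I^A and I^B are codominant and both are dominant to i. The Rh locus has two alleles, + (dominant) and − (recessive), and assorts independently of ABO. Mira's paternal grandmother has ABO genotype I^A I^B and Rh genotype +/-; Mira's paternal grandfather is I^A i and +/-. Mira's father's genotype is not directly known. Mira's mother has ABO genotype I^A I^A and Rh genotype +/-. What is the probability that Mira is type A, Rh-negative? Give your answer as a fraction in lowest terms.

Mira's father's ABO genotype from I^A I^B × I^A i: 1/4 I^A I^A, 1/4 I^A I^B, 1/4 I^A i, 1/4 I^B i.
Crossing each possibility with the mother I^A I^A and summing P(type A): 1/4·1 + 1/4·1/2 + 1/4·1 + 1/4·1/2 = 3/4.
Similarly for Rh via the father's Rh distribution: P(Rh-) = 1/4.
Independent loci: 3/4 × 1/4 = 3/16.

3/16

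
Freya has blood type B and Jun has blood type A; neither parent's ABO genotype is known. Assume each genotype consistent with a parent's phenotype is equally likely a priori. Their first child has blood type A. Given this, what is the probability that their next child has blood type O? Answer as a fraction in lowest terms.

1/12

Possible genotypes: Freya ∈ {I^B I^B, I^B i}; Jun ∈ {I^A I^A, I^A i}.
Weight each parental genotype pair by prior × P(type-A child):
  I^B i × I^A I^A: posterior weight 2/3; P(next child type O) = 0.
  I^B i × I^A i: posterior weight 1/3; P(next child type O) = 1/4.
Weighted sum = 1/12.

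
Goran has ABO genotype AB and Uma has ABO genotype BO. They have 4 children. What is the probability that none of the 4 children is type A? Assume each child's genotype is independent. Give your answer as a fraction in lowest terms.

81/256

ABO cross AB × BO → 1/4 A, 1/2 B, 1/4 AB.
So P(type A) = 1/4 per child.
P(not type A) = 3/4 for one child; (3/4)^4 = 81/256.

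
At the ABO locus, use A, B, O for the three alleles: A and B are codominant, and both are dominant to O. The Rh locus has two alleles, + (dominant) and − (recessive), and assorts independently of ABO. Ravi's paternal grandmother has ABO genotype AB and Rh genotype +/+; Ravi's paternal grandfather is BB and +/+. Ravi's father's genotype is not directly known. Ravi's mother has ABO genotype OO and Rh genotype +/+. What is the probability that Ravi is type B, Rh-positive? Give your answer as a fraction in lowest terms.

3/4

Ravi's father's ABO genotype from AB × BB: 1/2 AB, 1/2 BB.
Crossing each possibility with the mother OO and summing P(type B): 1/2·1/2 + 1/2·1 = 3/4.
Similarly for Rh via the father's Rh distribution: P(Rh+) = 1.
Independent loci: 3/4 × 1 = 3/4.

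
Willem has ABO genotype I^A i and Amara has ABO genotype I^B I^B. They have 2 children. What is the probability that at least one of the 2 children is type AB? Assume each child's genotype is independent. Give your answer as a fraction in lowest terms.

3/4

ABO cross I^A i × I^B I^B → 1/2 B, 1/2 AB.
So P(type AB) = 1/2 per child.
P(none) = (1/2)^2 = 1/4; P(at least one) = 1 − 1/4 = 3/4.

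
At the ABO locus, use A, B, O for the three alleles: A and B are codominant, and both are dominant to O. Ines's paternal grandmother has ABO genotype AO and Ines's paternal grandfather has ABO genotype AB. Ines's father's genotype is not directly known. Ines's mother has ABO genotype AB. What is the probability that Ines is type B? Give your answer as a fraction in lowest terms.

Ines's father's ABO genotype from AO × AB: 1/4 AA, 1/4 AB, 1/4 AO, 1/4 BO.
Crossing each possibility with the mother AB and summing P(type B): 1/4·0 + 1/4·1/4 + 1/4·1/4 + 1/4·1/2 = 1/4.

1/4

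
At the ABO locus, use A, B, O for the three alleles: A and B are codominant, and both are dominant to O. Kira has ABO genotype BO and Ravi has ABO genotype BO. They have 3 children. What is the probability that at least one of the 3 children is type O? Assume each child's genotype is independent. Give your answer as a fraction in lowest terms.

37/64

ABO cross BO × BO → 1/4 O, 3/4 B.
So P(type O) = 1/4 per child.
P(none) = (3/4)^3 = 27/64; P(at least one) = 1 − 27/64 = 37/64.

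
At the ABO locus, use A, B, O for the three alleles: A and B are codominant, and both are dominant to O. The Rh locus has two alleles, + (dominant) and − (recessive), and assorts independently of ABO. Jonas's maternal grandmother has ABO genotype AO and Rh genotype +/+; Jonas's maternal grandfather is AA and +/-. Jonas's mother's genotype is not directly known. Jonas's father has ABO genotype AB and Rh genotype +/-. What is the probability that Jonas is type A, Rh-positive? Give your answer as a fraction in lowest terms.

7/16

Jonas's mother's ABO genotype from AO × AA: 1/2 AA, 1/2 AO.
Crossing each possibility with the father AB and summing P(type A): 1/2·1/2 + 1/2·1/2 = 1/2.
Similarly for Rh via the mother's Rh distribution: P(Rh+) = 7/8.
Independent loci: 1/2 × 7/8 = 7/16.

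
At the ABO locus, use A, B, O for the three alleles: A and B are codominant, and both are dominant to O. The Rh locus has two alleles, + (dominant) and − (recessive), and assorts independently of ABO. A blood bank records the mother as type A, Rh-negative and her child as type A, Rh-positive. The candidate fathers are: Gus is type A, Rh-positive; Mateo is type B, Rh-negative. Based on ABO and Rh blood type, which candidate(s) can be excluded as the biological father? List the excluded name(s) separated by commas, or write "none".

A candidate is excluded only if no genotype consistent with his phenotype could produce a type A, Rh-positive child with a type A, Rh-negative mother.
Mateo (type B, Rh-): no genotype consistent with that phenotype can produce a type-A Rh+ child with a type-A mother.

Mateo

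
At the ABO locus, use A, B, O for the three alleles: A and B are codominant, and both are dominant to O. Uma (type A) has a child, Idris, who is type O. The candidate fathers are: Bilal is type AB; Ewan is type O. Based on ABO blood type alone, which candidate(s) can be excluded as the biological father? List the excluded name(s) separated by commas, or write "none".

Bilal

A candidate is excluded only if no genotype consistent with his phenotype could produce a type O child with a type A mother.
Bilal (type AB): no genotype consistent with that phenotype can produce a type-O child with a type-A mother.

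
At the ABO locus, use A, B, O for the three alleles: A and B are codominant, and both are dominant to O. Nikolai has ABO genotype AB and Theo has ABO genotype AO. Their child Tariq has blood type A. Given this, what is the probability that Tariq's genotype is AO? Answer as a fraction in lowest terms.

Cross AB × AO → 1/4 AA, 1/4 AB, 1/4 AO, 1/4 BO.
Type-A genotypes among offspring: AA (1/4), AO (1/4); total 1/2.
P(AO | type A) = (1/4) / (1/2) = 1/2.

1/2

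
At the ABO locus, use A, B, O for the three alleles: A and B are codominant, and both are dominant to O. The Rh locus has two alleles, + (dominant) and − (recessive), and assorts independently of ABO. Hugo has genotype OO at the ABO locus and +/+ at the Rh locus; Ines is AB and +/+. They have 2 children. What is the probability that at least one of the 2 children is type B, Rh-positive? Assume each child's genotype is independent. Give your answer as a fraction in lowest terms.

3/4

ABO cross OO × AB → 1/2 A, 1/2 B.
Rh cross +/+ × +/+ → 1 Rh+; so P(type B, Rh-positive) = 1/2 × 1 = 1/2 per child.
P(none) = (1/2)^2 = 1/4; P(at least one) = 1 − 1/4 = 3/4.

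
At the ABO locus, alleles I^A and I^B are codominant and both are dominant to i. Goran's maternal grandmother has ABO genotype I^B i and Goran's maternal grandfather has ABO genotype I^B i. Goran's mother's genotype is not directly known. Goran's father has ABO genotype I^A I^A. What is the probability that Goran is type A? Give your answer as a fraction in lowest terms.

Goran's mother's ABO genotype from I^B i × I^B i: 1/4 I^B I^B, 1/2 I^B i, 1/4 i i.
Crossing each possibility with the father I^A I^A and summing P(type A): 1/4·0 + 1/2·1/2 + 1/4·1 = 1/2.

1/2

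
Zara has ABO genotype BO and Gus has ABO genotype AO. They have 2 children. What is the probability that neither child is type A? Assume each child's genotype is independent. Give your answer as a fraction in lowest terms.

9/16

ABO cross BO × AO → 1/4 O, 1/4 A, 1/4 B, 1/4 AB.
So P(type A) = 1/4 per child.
P(not type A) = 3/4 for one child; (3/4)^2 = 9/16.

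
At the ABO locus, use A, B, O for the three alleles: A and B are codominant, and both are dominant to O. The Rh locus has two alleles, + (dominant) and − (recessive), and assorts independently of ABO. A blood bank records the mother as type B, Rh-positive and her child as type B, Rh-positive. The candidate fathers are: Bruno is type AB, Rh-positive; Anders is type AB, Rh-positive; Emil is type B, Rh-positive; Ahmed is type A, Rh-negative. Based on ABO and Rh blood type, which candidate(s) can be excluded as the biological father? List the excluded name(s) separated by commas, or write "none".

none

A candidate is excluded only if no genotype consistent with his phenotype could produce a type B, Rh-positive child with a type B, Rh-positive mother.
Every candidate has at least one consistent genotype combination, so none can be excluded.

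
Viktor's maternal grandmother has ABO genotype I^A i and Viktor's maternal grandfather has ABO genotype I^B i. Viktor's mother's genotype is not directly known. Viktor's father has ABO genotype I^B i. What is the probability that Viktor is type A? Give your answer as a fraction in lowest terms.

1/8

Viktor's mother's ABO genotype from I^A i × I^B i: 1/4 I^A I^B, 1/4 I^A i, 1/4 I^B i, 1/4 i i.
Crossing each possibility with the father I^B i and summing P(type A): 1/4·1/4 + 1/4·1/4 + 1/4·0 + 1/4·0 = 1/8.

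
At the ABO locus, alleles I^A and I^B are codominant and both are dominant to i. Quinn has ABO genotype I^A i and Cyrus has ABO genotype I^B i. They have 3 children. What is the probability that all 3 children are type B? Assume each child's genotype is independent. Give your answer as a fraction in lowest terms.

ABO cross I^A i × I^B i → 1/4 O, 1/4 A, 1/4 B, 1/4 AB.
So P(type B) = 1/4 per child.
All 3 independent: (1/4)^3 = 1/64.

1/64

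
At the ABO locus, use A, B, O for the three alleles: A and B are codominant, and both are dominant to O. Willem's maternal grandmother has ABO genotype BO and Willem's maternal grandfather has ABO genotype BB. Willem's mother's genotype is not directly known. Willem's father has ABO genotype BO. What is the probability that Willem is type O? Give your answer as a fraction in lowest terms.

Willem's mother's ABO genotype from BO × BB: 1/2 BB, 1/2 BO.
Crossing each possibility with the father BO and summing P(type O): 1/2·0 + 1/2·1/4 = 1/8.

1/8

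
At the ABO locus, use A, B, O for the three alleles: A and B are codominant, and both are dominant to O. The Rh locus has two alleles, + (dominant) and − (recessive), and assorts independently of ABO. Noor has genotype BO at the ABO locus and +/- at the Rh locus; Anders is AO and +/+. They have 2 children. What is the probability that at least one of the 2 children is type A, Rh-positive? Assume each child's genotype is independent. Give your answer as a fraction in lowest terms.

ABO cross BO × AO → 1/4 O, 1/4 A, 1/4 B, 1/4 AB.
Rh cross +/- × +/+ → 1 Rh+; so P(type A, Rh-positive) = 1/4 × 1 = 1/4 per child.
P(none) = (3/4)^2 = 9/16; P(at least one) = 1 − 9/16 = 7/16.

7/16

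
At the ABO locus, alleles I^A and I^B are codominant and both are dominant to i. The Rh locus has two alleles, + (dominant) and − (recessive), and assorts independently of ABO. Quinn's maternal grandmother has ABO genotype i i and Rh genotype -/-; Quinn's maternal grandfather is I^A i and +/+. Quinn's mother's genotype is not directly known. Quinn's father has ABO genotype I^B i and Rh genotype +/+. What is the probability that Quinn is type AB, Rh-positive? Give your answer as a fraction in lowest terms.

1/8

Quinn's mother's ABO genotype from i i × I^A i: 1/2 I^A i, 1/2 i i.
Crossing each possibility with the father I^B i and summing P(type AB): 1/2·1/4 + 1/2·0 = 1/8.
Similarly for Rh via the mother's Rh distribution: P(Rh+) = 1.
Independent loci: 1/8 × 1 = 1/8.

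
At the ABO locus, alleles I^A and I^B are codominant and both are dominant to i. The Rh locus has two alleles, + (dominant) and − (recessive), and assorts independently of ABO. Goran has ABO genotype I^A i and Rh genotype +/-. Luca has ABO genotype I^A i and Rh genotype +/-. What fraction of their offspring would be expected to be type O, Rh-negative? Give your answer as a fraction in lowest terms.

1/16

ABO cross I^A i × I^A i → offspring phenotypes: 1/4 O, 3/4 A.
Rh cross +/- × +/- → 3/4 Rh+, 1/4 Rh-.
Independent loci: P(type O, Rh-negative) = 1/4 × 1/4 = 1/16.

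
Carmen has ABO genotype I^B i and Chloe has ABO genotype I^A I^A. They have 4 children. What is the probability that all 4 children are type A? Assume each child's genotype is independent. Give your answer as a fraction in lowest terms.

ABO cross I^B i × I^A I^A → 1/2 A, 1/2 AB.
So P(type A) = 1/2 per child.
All 4 independent: (1/2)^4 = 1/16.

1/16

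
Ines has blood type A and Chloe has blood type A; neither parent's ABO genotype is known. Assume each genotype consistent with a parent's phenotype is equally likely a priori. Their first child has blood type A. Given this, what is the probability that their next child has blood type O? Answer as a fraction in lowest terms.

1/20

Possible genotypes: Ines ∈ {I^A I^A, I^A i}; Chloe ∈ {I^A I^A, I^A i}.
Weight each parental genotype pair by prior × P(type-A child):
  I^A I^A × I^A I^A: posterior weight 4/15; P(next child type O) = 0.
  I^A I^A × I^A i: posterior weight 4/15; P(next child type O) = 0.
  I^A i × I^A I^A: posterior weight 4/15; P(next child type O) = 0.
  I^A i × I^A i: posterior weight 1/5; P(next child type O) = 1/4.
Weighted sum = 1/20.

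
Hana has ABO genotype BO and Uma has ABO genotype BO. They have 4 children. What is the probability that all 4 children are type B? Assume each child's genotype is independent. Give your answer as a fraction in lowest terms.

81/256

ABO cross BO × BO → 1/4 O, 3/4 B.
So P(type B) = 3/4 per child.
All 4 independent: (3/4)^4 = 81/256.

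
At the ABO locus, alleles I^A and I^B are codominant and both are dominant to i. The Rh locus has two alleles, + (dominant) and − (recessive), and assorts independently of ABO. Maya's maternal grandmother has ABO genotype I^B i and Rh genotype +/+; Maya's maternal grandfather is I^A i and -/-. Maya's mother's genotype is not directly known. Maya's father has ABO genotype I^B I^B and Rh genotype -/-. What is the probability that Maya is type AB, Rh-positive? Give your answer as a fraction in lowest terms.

Maya's mother's ABO genotype from I^B i × I^A i: 1/4 I^A I^B, 1/4 I^A i, 1/4 I^B i, 1/4 i i.
Crossing each possibility with the father I^B I^B and summing P(type AB): 1/4·1/2 + 1/4·1/2 + 1/4·0 + 1/4·0 = 1/4.
Similarly for Rh via the mother's Rh distribution: P(Rh+) = 1/2.
Independent loci: 1/4 × 1/2 = 1/8.

1/8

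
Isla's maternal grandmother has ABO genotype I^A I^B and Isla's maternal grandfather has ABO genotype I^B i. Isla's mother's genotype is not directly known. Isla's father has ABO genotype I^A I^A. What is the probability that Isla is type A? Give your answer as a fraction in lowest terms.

1/2

Isla's mother's ABO genotype from I^A I^B × I^B i: 1/4 I^A I^B, 1/4 I^A i, 1/4 I^B I^B, 1/4 I^B i.
Crossing each possibility with the father I^A I^A and summing P(type A): 1/4·1/2 + 1/4·1 + 1/4·0 + 1/4·1/2 = 1/2.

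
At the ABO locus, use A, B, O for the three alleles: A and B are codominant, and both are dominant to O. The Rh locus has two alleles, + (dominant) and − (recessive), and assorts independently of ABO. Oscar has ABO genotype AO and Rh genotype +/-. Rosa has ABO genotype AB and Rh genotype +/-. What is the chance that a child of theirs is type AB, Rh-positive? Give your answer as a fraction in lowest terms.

ABO cross AO × AB → offspring phenotypes: 1/2 A, 1/4 B, 1/4 AB.
Rh cross +/- × +/- → 3/4 Rh+, 1/4 Rh-.
Independent loci: P(type AB, Rh-positive) = 1/4 × 3/4 = 3/16.

3/16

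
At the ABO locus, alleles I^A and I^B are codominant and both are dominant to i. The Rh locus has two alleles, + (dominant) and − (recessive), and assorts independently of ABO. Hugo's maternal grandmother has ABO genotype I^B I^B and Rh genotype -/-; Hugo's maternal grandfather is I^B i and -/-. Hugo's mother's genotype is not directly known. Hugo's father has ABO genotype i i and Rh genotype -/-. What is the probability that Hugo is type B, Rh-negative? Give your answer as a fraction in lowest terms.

Hugo's mother's ABO genotype from I^B I^B × I^B i: 1/2 I^B I^B, 1/2 I^B i.
Crossing each possibility with the father i i and summing P(type B): 1/2·1 + 1/2·1/2 = 3/4.
Similarly for Rh via the mother's Rh distribution: P(Rh-) = 1.
Independent loci: 3/4 × 1 = 3/4.

3/4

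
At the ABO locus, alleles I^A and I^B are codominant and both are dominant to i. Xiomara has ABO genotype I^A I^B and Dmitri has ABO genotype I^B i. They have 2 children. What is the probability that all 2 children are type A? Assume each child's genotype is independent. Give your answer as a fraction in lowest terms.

ABO cross I^A I^B × I^B i → 1/4 A, 1/2 B, 1/4 AB.
So P(type A) = 1/4 per child.
All 2 independent: (1/4)^2 = 1/16.

1/16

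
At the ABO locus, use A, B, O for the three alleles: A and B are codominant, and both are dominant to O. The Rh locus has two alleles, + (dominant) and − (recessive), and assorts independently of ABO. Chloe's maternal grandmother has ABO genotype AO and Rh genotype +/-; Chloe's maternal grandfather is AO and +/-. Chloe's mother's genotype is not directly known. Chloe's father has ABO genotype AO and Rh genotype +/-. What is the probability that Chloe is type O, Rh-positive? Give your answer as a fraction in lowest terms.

3/16

Chloe's mother's ABO genotype from AO × AO: 1/4 AA, 1/2 AO, 1/4 OO.
Crossing each possibility with the father AO and summing P(type O): 1/4·0 + 1/2·1/4 + 1/4·1/2 = 1/4.
Similarly for Rh via the mother's Rh distribution: P(Rh+) = 3/4.
Independent loci: 1/4 × 3/4 = 3/16.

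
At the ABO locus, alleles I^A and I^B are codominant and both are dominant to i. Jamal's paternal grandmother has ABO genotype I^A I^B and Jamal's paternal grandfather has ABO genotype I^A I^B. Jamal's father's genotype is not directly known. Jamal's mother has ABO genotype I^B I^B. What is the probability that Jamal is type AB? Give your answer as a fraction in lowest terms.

1/2

Jamal's father's ABO genotype from I^A I^B × I^A I^B: 1/4 I^A I^A, 1/2 I^A I^B, 1/4 I^B I^B.
Crossing each possibility with the mother I^B I^B and summing P(type AB): 1/4·1 + 1/2·1/2 + 1/4·0 = 1/2.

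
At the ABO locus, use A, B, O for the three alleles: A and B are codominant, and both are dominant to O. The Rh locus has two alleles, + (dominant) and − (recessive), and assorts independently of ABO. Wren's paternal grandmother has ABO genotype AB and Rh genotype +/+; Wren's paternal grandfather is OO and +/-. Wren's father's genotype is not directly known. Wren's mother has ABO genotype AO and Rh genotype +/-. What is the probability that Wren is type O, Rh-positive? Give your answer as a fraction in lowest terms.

Wren's father's ABO genotype from AB × OO: 1/2 AO, 1/2 BO.
Crossing each possibility with the mother AO and summing P(type O): 1/2·1/4 + 1/2·1/4 = 1/4.
Similarly for Rh via the father's Rh distribution: P(Rh+) = 7/8.
Independent loci: 1/4 × 7/8 = 7/32.

7/32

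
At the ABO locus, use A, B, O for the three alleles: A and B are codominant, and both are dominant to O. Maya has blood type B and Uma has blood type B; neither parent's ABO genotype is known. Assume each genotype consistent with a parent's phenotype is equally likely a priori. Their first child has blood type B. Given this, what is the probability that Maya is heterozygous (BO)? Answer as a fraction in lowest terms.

7/15

Possible genotypes: Maya ∈ {BB, BO}; Uma ∈ {BB, BO}.
Weight each parental genotype pair by prior × P(type-B child):
  BB × BB: posterior weight 4/15.
  BB × BO: posterior weight 4/15.
  BO × BB: posterior weight 4/15.
  BO × BO: posterior weight 1/5.
Sum the posterior weight over pairs where Maya is BO: 7/15.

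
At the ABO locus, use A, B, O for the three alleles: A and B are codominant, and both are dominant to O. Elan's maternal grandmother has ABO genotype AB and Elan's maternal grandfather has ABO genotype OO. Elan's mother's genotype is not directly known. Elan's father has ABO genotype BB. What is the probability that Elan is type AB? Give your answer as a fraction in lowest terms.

Elan's mother's ABO genotype from AB × OO: 1/2 AO, 1/2 BO.
Crossing each possibility with the father BB and summing P(type AB): 1/2·1/2 + 1/2·0 = 1/4.

1/4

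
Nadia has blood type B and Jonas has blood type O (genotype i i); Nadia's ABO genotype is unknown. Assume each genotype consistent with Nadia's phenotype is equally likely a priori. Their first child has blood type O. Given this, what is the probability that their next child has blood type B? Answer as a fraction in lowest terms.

1/2

Possible genotypes: Nadia ∈ {I^B I^B, I^B i}; Jonas ∈ {i i}.
Weight each parental genotype pair by prior × P(type-O child):
  I^B i × i i: posterior weight 1; P(next child type B) = 1/2.
Weighted sum = 1/2.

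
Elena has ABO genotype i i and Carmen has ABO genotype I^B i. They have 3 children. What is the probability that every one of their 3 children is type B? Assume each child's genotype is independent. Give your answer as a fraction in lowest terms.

1/8

ABO cross i i × I^B i → 1/2 O, 1/2 B.
So P(type B) = 1/2 per child.
All 3 independent: (1/2)^3 = 1/8.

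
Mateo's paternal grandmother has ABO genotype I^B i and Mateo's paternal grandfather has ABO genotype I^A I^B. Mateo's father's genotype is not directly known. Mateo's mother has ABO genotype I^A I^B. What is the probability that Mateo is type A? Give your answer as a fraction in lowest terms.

1/4

Mateo's father's ABO genotype from I^B i × I^A I^B: 1/4 I^A I^B, 1/4 I^A i, 1/4 I^B I^B, 1/4 I^B i.
Crossing each possibility with the mother I^A I^B and summing P(type A): 1/4·1/4 + 1/4·1/2 + 1/4·0 + 1/4·1/4 = 1/4.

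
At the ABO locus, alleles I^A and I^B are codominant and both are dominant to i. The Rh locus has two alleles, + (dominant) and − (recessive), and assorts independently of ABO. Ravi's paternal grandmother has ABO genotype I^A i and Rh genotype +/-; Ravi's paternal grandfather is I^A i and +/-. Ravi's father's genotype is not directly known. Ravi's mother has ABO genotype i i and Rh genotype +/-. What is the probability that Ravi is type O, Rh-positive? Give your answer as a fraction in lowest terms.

Ravi's father's ABO genotype from I^A i × I^A i: 1/4 I^A I^A, 1/2 I^A i, 1/4 i i.
Crossing each possibility with the mother i i and summing P(type O): 1/4·0 + 1/2·1/2 + 1/4·1 = 1/2.
Similarly for Rh via the father's Rh distribution: P(Rh+) = 3/4.
Independent loci: 1/2 × 3/4 = 3/8.

3/8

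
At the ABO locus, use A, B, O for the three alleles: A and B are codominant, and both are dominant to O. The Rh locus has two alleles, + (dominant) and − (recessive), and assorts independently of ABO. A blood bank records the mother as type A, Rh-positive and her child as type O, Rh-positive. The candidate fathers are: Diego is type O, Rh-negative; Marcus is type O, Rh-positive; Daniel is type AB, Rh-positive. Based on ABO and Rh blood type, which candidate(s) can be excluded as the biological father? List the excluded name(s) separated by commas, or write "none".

A candidate is excluded only if no genotype consistent with his phenotype could produce a type O, Rh-positive child with a type A, Rh-positive mother.
Daniel (type AB, Rh+): no genotype consistent with that phenotype can produce a type-O Rh+ child with a type-A mother.

Daniel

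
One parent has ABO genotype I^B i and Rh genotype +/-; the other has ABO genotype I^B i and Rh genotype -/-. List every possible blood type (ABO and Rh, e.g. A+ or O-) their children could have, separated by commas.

Gametes from I^B i × I^B i give offspring ABO genotypes I^B I^B, I^B i, i i, i.e. phenotypes O, B.
Rh cross +/- × -/- → phenotypes Rh+, Rh-.
Combining independently: O+, O-, B+, B-.

O+, O-, B+, B-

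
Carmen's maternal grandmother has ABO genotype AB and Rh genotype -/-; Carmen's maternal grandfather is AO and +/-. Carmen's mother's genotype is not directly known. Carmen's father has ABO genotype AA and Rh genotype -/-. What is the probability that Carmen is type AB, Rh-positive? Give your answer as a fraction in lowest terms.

1/16

Carmen's mother's ABO genotype from AB × AO: 1/4 AA, 1/4 AB, 1/4 AO, 1/4 BO.
Crossing each possibility with the father AA and summing P(type AB): 1/4·0 + 1/4·1/2 + 1/4·0 + 1/4·1/2 = 1/4.
Similarly for Rh via the mother's Rh distribution: P(Rh+) = 1/4.
Independent loci: 1/4 × 1/4 = 1/16.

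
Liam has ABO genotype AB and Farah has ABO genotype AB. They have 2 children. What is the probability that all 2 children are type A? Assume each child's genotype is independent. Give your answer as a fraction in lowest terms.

ABO cross AB × AB → 1/4 A, 1/4 B, 1/2 AB.
So P(type A) = 1/4 per child.
All 2 independent: (1/4)^2 = 1/16.

1/16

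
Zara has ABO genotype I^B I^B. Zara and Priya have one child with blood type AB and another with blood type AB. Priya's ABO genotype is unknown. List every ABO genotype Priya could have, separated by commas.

For each candidate genotype of Priya, check whether crossing it with I^B I^B can produce every observed child phenotype.
  I^A I^A → possible child types {AB} ✓
  I^A I^B → possible child types {B, AB} ✓
  I^A i → possible child types {B, AB} ✓
  I^B I^B → possible child types {B} ✗
  I^B i → possible child types {B} ✗
  i i → possible child types {B} ✗

I^A I^A, I^A I^B, I^A i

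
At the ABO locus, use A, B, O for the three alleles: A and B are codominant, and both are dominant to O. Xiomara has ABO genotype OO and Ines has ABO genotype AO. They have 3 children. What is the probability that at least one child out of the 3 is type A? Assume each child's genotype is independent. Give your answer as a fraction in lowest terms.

ABO cross OO × AO → 1/2 O, 1/2 A.
So P(type A) = 1/2 per child.
P(none) = (1/2)^3 = 1/8; P(at least one) = 1 − 1/8 = 7/8.

7/8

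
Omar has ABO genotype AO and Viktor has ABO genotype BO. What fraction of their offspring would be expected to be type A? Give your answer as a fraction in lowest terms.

ABO cross AO × BO → offspring phenotypes: 1/4 O, 1/4 A, 1/4 B, 1/4 AB.
So P(type A) = 1/4.

1/4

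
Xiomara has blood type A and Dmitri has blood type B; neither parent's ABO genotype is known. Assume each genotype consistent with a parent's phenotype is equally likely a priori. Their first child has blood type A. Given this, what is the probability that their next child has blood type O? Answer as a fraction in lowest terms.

1/12

Possible genotypes: Xiomara ∈ {AA, AO}; Dmitri ∈ {BB, BO}.
Weight each parental genotype pair by prior × P(type-A child):
  AA × BO: posterior weight 2/3; P(next child type O) = 0.
  AO × BO: posterior weight 1/3; P(next child type O) = 1/4.
Weighted sum = 1/12.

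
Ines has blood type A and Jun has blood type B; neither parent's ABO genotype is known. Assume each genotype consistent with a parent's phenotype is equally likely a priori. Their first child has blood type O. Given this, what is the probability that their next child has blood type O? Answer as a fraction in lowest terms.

1/4

Possible genotypes: Ines ∈ {AA, AO}; Jun ∈ {BB, BO}.
Weight each parental genotype pair by prior × P(type-O child):
  AO × BO: posterior weight 1; P(next child type O) = 1/4.
Weighted sum = 1/4.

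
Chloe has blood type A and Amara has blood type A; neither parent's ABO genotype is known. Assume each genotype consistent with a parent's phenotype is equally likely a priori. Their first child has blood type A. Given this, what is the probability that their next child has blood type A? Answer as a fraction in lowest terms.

Possible genotypes: Chloe ∈ {AA, AO}; Amara ∈ {AA, AO}.
Weight each parental genotype pair by prior × P(type-A child):
  AA × AA: posterior weight 4/15; P(next child type A) = 1.
  AA × AO: posterior weight 4/15; P(next child type A) = 1.
  AO × AA: posterior weight 4/15; P(next child type A) = 1.
  AO × AO: posterior weight 1/5; P(next child type A) = 3/4.
Weighted sum = 19/20.

19/20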